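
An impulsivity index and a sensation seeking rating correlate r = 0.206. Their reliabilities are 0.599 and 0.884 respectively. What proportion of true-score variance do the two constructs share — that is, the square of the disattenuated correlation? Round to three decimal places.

Disattenuated r = 0.206 / √(0.599 × 0.884) = 0.206 / 0.7277 = 0.2831.
Shared true-score variance = 0.2831² = 0.0801 ≈ 0.080.

0.080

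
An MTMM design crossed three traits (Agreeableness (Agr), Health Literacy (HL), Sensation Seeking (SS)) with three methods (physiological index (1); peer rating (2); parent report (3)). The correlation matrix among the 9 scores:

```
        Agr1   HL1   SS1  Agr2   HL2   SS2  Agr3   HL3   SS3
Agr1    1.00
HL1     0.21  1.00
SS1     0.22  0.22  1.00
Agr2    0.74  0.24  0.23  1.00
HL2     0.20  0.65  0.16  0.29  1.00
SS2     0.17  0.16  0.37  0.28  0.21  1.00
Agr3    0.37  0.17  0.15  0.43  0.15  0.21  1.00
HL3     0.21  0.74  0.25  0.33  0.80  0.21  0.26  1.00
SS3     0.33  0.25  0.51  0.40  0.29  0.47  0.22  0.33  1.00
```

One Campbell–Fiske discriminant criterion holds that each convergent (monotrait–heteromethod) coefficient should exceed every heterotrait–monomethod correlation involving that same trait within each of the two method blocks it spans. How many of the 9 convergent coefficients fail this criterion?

Convergent coefficients and their comparison sets:
Agr (methods 1·2): 0.74 vs {0.21, 0.29, 0.22, 0.28} → pass.
Agr (methods 1·3): 0.37 vs {0.21, 0.26, 0.22, 0.22} → pass.
Agr (methods 2·3): 0.43 vs {0.29, 0.26, 0.28, 0.22} → pass.
HL (methods 1·2): 0.65 vs {0.21, 0.29, 0.22, 0.21} → pass.
HL (methods 1·3): 0.74 vs {0.21, 0.26, 0.22, 0.33} → pass.
HL (methods 2·3): 0.80 vs {0.29, 0.26, 0.21, 0.33} → pass.
SS (methods 1·2): 0.37 vs {0.22, 0.28, 0.22, 0.21} → pass.
SS (methods 1·3): 0.51 vs {0.22, 0.22, 0.22, 0.33} → pass.
SS (methods 2·3): 0.47 vs {0.28, 0.22, 0.21, 0.33} → pass.
0 of 9 fail.

0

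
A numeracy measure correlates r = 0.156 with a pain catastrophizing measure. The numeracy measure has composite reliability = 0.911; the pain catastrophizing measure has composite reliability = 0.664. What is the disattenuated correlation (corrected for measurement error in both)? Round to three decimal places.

0.201

r_true = r_obs / √(r_xx · r_yy) = 0.156 / √(0.911 × 0.664) = 0.156 / √0.604904 = 0.156 / 0.7778 ≈ 0.201.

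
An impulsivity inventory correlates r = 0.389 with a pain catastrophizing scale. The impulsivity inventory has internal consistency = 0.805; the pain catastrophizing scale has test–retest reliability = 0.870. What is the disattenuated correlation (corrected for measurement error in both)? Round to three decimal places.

0.465

r_true = r_obs / √(r_xx · r_yy) = 0.389 / √(0.805 × 0.870) = 0.389 / √0.700350 = 0.389 / 0.8369 ≈ 0.465.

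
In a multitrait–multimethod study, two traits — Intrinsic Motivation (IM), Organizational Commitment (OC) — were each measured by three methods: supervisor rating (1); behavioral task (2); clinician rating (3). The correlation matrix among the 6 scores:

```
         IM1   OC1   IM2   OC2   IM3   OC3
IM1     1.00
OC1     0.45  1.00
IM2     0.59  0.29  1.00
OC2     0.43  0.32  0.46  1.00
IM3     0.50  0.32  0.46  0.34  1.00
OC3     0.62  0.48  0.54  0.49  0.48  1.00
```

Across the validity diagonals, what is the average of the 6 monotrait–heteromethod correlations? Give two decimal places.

Convergent values: 0.59, 0.50, 0.46, 0.32, 0.48, 0.49; mean = 2.84/6 = 0.47.

0.47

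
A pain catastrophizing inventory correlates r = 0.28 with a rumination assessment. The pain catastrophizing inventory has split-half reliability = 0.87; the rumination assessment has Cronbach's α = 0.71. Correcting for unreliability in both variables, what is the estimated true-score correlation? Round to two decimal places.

r_true = r_obs / √(r_xx · r_yy) = 0.28 / √(0.87 × 0.71) = 0.28 / √0.6177 = 0.28 / 0.7859 ≈ 0.36.

0.36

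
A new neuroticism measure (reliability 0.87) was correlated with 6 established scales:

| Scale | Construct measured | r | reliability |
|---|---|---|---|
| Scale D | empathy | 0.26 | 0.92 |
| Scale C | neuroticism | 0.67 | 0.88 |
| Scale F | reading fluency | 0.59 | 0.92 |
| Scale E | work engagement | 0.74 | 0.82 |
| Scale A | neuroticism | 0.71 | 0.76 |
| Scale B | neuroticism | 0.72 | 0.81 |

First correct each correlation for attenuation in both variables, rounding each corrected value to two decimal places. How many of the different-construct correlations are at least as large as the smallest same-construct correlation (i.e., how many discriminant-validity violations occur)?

Disattenuated r (r / √(r_scale · r_new)):
  Scale D (disc): 0.26 / √(0.92·0.87) = 0.29
  Scale C (conv): 0.67 / √(0.88·0.87) = 0.77
  Scale F (disc): 0.59 / √(0.92·0.87) = 0.66
  Scale E (disc): 0.74 / √(0.82·0.87) = 0.88
  Scale A (conv): 0.71 / √(0.76·0.87) = 0.87
  Scale B (conv): 0.72 / √(0.81·0.87) = 0.86
Smallest convergent = 0.77. Discriminant values: 0.29, 0.66, 0.88; count ≥ 0.77 → 1.

1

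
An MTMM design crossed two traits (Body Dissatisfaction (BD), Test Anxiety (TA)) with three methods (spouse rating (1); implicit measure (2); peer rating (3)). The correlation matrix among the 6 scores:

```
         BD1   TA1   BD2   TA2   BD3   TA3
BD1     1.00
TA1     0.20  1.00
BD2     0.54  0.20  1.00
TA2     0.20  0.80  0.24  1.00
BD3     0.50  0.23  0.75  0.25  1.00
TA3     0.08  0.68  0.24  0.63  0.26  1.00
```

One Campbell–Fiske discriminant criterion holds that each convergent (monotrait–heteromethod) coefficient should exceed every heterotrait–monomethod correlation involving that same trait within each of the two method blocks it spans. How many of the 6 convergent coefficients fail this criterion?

0

Checking each validity diagonal entry against its comparison values:
BD (methods 1·2): 0.54 vs {0.20, 0.24} → pass.
BD (methods 1·3): 0.50 vs {0.20, 0.26} → pass.
BD (methods 2·3): 0.75 vs {0.24, 0.26} → pass.
TA (methods 1·2): 0.80 vs {0.20, 0.24} → pass.
TA (methods 1·3): 0.68 vs {0.20, 0.26} → pass.
TA (methods 2·3): 0.63 vs {0.24, 0.26} → pass.
0 of 6 fail.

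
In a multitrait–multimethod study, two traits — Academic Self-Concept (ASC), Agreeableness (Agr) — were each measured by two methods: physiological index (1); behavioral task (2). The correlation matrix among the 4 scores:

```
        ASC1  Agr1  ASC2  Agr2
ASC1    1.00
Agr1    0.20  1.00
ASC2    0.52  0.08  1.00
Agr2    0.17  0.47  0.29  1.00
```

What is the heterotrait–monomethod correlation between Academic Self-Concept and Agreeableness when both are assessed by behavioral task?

Different traits, same method: r(ASC2, Agr2) = 0.29.

0.29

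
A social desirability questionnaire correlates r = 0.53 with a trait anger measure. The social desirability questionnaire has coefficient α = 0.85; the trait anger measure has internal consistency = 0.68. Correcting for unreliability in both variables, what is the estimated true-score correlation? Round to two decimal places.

0.70

r_true = r_obs / √(r_xx · r_yy) = 0.53 / √(0.85 × 0.68) = 0.53 / √0.5780 = 0.53 / 0.7603 ≈ 0.70.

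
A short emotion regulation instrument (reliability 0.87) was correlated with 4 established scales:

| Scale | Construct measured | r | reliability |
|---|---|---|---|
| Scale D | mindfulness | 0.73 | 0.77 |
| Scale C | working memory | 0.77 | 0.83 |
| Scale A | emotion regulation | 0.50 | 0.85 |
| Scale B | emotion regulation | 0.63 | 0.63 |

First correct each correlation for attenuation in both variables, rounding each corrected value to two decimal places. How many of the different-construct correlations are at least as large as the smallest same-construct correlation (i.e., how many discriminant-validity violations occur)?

2

Disattenuated r (r / √(r_scale · r_new)):
  Scale D (disc): 0.73 / √(0.77·0.87) = 0.89
  Scale C (disc): 0.77 / √(0.83·0.87) = 0.91
  Scale A (conv): 0.50 / √(0.85·0.87) = 0.58
  Scale B (conv): 0.63 / √(0.63·0.87) = 0.85
Smallest convergent = 0.58. Discriminant values: 0.89, 0.91; count ≥ 0.58 → 2.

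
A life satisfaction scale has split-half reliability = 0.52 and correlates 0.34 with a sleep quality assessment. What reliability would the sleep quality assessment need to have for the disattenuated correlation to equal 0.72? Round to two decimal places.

r_true = r_obs / √(r_xx · r_yy) ⇒ 0.72 = 0.34 / √(0.52 · r_yy).
√(0.52 · r_yy) = 0.34 / 0.72 = 0.4722; 0.52 · r_yy = 0.2230; r_yy = 0.2230 / 0.52 ≈ 0.43.

0.43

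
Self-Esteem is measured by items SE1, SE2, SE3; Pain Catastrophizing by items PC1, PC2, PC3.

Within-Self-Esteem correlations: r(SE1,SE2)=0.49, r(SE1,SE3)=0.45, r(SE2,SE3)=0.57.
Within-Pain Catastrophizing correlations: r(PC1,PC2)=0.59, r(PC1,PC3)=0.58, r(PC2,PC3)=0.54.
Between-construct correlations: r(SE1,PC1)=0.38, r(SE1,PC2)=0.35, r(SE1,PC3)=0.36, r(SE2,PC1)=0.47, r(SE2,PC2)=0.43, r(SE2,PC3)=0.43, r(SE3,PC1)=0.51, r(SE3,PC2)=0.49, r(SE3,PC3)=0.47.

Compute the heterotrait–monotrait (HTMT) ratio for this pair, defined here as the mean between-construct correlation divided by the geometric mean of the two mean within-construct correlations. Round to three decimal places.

Mean heterotrait r = 3.89/9 = 0.4322.
Mean within-SE = 1.51/3 = 0.5033; mean within-PC = 1.71/3 = 0.5700.
Geometric mean = √(0.5033 × 0.5700) = 0.5356.
HTMT = 0.4322 / 0.5356 = 0.807.

0.807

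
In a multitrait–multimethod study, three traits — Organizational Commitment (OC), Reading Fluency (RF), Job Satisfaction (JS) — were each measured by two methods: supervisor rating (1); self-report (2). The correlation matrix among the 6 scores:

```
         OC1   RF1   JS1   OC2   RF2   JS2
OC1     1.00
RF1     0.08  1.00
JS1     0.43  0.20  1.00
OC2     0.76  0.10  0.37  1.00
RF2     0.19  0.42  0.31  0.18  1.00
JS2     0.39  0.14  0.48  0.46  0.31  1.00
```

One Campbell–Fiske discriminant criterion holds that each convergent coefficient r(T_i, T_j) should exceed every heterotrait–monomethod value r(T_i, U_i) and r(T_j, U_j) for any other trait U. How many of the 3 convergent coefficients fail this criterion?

0

Convergent coefficients and their comparison sets:
OC (methods 1·2): 0.76 vs {0.08, 0.18, 0.43, 0.46} → pass.
RF (methods 1·2): 0.42 vs {0.08, 0.18, 0.20, 0.31} → pass.
JS (methods 1·2): 0.48 vs {0.43, 0.46, 0.20, 0.31} → pass.
0 of 3 fail.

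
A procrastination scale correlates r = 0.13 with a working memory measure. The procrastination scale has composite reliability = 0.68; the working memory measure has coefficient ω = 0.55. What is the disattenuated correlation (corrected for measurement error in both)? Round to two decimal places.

0.21

r_true = r_obs / √(r_xx · r_yy) = 0.13 / √(0.68 × 0.55) = 0.13 / √0.3740 = 0.13 / 0.6116 ≈ 0.21.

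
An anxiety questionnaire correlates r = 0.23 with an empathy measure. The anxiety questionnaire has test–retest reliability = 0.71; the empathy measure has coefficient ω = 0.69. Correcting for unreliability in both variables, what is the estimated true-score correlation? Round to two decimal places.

0.33

r_true = r_obs / √(r_xx · r_yy) = 0.23 / √(0.71 × 0.69) = 0.23 / √0.4899 = 0.23 / 0.6999 ≈ 0.33.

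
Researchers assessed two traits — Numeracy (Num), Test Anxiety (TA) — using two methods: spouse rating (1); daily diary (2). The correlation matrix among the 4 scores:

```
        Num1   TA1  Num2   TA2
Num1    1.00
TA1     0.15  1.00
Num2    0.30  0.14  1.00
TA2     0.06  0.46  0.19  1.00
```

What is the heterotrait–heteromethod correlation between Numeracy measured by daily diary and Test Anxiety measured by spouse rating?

0.14

Different traits and methods: r(Num2, TA1) = 0.14.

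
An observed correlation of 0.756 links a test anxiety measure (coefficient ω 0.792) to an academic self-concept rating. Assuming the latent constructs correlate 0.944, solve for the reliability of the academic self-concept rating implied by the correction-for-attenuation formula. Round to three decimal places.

r_true = r_obs / √(r_xx · r_yy) ⇒ 0.944 = 0.756 / √(0.792 · r_yy).
√(0.792 · r_yy) = 0.756 / 0.944 = 0.8008; 0.792 · r_yy = 0.6413; r_yy = 0.6413 / 0.792 ≈ 0.810.

0.810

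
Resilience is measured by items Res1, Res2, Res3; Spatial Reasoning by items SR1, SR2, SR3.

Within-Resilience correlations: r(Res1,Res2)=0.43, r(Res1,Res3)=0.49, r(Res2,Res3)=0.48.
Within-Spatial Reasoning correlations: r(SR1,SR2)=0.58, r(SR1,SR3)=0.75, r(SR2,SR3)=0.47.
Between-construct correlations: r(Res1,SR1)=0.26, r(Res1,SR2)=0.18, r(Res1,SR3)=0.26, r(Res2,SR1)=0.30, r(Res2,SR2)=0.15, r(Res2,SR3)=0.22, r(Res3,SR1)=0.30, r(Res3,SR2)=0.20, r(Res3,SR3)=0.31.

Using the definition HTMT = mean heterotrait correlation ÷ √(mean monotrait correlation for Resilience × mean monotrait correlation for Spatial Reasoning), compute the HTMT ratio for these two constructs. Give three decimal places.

Mean between = 2.18/9 = 0.2422.
Mean within-Res = 1.40/3 = 0.4667; mean within-SR = 1.80/3 = 0.6000.
Geometric mean = √(0.4667 × 0.6000) = 0.5292.
HTMT = 0.2422 / 0.5292 = 0.458.

0.458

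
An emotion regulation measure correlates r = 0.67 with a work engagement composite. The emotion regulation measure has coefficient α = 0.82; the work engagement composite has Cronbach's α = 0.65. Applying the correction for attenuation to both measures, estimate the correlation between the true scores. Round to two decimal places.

0.92

r_true = r_obs / √(r_xx · r_yy) = 0.67 / √(0.82 × 0.65) = 0.67 / √0.5330 = 0.67 / 0.7301 ≈ 0.92.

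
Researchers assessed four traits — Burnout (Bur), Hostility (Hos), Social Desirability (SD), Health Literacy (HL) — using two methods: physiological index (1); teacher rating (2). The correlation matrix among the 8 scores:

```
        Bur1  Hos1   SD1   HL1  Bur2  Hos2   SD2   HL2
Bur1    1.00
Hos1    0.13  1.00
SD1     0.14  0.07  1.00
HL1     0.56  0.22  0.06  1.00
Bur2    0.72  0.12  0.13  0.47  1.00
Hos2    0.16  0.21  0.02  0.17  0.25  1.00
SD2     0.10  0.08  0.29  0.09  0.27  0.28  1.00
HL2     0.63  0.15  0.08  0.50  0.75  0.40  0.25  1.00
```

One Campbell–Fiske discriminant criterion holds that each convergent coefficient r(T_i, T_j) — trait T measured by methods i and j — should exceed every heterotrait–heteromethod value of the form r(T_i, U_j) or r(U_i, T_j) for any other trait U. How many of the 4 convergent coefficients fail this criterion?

1

Convergent coefficients and their comparison sets:
Bur (methods 1·2): 0.72 vs {0.16, 0.12, 0.10, 0.13, 0.63, 0.47} → pass.
Hos (methods 1·2): 0.21 vs {0.12, 0.16, 0.08, 0.02, 0.15, 0.17} → pass.
SD (methods 1·2): 0.29 vs {0.13, 0.10, 0.02, 0.08, 0.08, 0.09} → pass.
HL (methods 1·2): 0.50 vs {0.47, 0.63, 0.17, 0.15, 0.09, 0.08} → fail.
1 of 4 fail.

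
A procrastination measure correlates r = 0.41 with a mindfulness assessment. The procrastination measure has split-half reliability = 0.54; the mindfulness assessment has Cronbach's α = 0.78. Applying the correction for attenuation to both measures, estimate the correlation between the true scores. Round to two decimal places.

0.63

r_true = r_obs / √(r_xx · r_yy) = 0.41 / √(0.54 × 0.78) = 0.41 / √0.4212 = 0.41 / 0.6490 ≈ 0.63.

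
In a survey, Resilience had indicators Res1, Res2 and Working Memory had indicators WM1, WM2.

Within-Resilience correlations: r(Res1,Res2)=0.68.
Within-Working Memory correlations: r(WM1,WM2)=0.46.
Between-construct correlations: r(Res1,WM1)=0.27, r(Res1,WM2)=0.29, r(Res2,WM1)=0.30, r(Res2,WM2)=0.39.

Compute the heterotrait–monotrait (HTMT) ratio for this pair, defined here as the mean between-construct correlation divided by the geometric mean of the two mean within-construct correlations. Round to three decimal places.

0.559

Mean between = 1.25/4 = 0.3125.
Mean within-Res = 0.68/1 = 0.6800; mean within-WM = 0.46/1 = 0.4600.
Geometric mean = √(0.6800 × 0.4600) = 0.5593.
HTMT = 0.3125 / 0.5593 = 0.559.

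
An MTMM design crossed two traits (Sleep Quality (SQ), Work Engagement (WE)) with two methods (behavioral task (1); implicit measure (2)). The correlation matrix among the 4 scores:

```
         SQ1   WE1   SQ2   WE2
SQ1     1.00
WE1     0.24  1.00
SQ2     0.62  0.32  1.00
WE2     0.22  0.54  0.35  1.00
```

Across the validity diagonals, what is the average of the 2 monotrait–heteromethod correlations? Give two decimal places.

Convergent values: 0.62, 0.54; mean = 1.16/2 = 0.58.

0.58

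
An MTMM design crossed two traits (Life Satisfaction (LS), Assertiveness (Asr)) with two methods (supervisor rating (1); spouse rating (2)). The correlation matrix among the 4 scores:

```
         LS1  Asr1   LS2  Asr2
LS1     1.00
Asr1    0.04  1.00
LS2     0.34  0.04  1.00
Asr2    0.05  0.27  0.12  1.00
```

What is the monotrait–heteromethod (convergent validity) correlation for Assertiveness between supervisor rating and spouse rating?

0.27

Same trait (Asr), different methods: r(Asr1, Asr2) = 0.27.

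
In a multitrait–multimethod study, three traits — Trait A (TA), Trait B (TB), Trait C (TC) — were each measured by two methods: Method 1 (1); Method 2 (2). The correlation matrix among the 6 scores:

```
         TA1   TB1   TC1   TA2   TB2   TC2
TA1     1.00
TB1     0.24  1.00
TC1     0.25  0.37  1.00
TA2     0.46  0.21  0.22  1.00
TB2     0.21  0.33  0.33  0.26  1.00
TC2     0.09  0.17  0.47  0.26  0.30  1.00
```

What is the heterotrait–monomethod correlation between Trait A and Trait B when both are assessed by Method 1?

0.24

Different traits, same method: r(TA1, TB1) = 0.24.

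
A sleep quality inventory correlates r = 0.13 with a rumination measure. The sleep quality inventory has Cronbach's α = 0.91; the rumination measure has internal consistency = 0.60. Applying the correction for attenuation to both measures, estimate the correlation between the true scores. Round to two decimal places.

r_true = r_obs / √(r_xx · r_yy) = 0.13 / √(0.91 × 0.60) = 0.13 / √0.5460 = 0.13 / 0.7389 ≈ 0.18.

0.18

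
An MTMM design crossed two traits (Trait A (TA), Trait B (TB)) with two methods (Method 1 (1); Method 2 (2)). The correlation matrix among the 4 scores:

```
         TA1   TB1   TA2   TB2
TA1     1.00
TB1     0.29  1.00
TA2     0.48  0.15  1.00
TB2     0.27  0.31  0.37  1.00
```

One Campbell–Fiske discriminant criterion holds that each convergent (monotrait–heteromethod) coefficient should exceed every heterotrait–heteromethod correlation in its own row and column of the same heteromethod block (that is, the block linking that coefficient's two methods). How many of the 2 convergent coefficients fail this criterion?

0

Checking each validity diagonal entry against its comparison values:
TA (methods 1·2): 0.48 vs {0.27, 0.15} → pass.
TB (methods 1·2): 0.31 vs {0.15, 0.27} → pass.
0 of 2 fail.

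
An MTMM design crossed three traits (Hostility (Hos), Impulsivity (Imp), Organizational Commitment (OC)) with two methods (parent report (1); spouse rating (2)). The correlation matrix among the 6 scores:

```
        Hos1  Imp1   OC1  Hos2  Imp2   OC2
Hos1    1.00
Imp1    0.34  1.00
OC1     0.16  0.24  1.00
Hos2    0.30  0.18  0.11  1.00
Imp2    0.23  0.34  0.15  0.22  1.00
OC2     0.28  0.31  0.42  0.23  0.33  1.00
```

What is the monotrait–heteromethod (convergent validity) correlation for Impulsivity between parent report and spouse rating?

0.34

Same trait (Imp), different methods: r(Imp1, Imp2) = 0.34.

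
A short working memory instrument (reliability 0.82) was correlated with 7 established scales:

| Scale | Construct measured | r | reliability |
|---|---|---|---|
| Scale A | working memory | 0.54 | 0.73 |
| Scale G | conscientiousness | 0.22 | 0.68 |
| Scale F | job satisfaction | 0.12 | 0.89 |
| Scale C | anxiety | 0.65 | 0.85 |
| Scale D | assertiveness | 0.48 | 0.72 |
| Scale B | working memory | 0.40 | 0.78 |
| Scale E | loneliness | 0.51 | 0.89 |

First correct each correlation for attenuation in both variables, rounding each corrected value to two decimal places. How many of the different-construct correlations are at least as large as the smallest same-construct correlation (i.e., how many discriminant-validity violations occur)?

Disattenuated r (r / √(r_scale · r_new)):
  Scale A (conv): 0.54 / √(0.73·0.82) = 0.70
  Scale G (disc): 0.22 / √(0.68·0.82) = 0.29
  Scale F (disc): 0.12 / √(0.89·0.82) = 0.14
  Scale C (disc): 0.65 / √(0.85·0.82) = 0.78
  Scale D (disc): 0.48 / √(0.72·0.82) = 0.62
  Scale B (conv): 0.40 / √(0.78·0.82) = 0.50
  Scale E (disc): 0.51 / √(0.89·0.82) = 0.60
Smallest convergent = 0.50. Discriminant values: 0.29, 0.14, 0.78, 0.62, 0.60; count ≥ 0.50 → 3.

3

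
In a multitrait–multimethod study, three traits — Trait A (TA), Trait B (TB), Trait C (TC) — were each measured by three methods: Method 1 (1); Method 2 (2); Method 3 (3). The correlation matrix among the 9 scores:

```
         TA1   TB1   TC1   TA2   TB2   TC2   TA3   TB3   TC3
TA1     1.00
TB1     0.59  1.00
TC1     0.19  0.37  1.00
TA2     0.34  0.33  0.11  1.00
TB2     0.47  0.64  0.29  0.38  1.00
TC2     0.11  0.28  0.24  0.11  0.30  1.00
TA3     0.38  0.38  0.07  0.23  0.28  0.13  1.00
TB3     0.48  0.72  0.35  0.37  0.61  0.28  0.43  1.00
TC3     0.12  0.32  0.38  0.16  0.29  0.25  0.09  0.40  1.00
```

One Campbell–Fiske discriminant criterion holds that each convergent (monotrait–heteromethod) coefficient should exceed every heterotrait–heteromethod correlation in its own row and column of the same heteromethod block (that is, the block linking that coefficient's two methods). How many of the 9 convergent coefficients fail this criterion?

5

Convergent coefficients and their comparison sets:
TA (methods 1·2): 0.34 vs {0.47, 0.33, 0.11, 0.11} → fail.
TA (methods 1·3): 0.38 vs {0.48, 0.38, 0.12, 0.07} → fail.
TA (methods 2·3): 0.23 vs {0.37, 0.28, 0.16, 0.13} → fail.
TB (methods 1·2): 0.64 vs {0.33, 0.47, 0.28, 0.29} → pass.
TB (methods 1·3): 0.72 vs {0.38, 0.48, 0.32, 0.35} → pass.
TB (methods 2·3): 0.61 vs {0.28, 0.37, 0.29, 0.28} → pass.
TC (methods 1·2): 0.24 vs {0.11, 0.11, 0.29, 0.28} → fail.
TC (methods 1·3): 0.38 vs {0.07, 0.12, 0.35, 0.32} → pass.
TC (methods 2·3): 0.25 vs {0.13, 0.16, 0.28, 0.29} → fail.
5 of 9 fail.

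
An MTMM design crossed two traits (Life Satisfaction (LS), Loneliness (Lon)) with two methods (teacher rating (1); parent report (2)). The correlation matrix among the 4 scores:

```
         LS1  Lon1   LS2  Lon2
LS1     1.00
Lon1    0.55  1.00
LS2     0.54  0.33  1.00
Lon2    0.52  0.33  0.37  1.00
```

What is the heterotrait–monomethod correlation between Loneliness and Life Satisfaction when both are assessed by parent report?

0.37

Different traits, same method: r(Lon2, LS2) = 0.37.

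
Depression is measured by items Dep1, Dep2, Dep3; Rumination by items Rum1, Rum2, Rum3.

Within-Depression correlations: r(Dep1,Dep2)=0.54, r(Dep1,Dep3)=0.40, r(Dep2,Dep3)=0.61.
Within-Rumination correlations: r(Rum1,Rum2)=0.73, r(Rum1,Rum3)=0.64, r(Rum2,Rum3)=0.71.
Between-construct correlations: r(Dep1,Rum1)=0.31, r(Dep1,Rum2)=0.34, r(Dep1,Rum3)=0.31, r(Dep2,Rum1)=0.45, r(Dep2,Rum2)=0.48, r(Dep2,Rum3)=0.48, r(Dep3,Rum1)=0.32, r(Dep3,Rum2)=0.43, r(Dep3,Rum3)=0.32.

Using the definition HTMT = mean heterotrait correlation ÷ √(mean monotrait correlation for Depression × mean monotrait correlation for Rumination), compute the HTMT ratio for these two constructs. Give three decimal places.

Between-construct mean = 3.44/9 = 0.3822.
Mean within-Dep = 1.55/3 = 0.5167; mean within-Rum = 2.08/3 = 0.6933.
Geometric mean = √(0.5167 × 0.6933) = 0.5985.
HTMT = 0.3822 / 0.5985 = 0.639.

0.639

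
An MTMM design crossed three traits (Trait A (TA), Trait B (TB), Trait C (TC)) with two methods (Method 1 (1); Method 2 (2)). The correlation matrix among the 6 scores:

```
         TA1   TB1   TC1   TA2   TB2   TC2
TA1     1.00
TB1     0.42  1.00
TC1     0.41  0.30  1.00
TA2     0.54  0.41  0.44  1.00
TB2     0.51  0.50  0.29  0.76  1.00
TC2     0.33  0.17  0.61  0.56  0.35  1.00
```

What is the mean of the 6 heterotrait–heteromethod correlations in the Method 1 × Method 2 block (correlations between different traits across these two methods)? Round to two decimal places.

0.36

HTHM values (method 1 × method 2): 0.51, 0.33, 0.41, 0.17, 0.44, 0.29; mean = 2.15/6 = 0.36.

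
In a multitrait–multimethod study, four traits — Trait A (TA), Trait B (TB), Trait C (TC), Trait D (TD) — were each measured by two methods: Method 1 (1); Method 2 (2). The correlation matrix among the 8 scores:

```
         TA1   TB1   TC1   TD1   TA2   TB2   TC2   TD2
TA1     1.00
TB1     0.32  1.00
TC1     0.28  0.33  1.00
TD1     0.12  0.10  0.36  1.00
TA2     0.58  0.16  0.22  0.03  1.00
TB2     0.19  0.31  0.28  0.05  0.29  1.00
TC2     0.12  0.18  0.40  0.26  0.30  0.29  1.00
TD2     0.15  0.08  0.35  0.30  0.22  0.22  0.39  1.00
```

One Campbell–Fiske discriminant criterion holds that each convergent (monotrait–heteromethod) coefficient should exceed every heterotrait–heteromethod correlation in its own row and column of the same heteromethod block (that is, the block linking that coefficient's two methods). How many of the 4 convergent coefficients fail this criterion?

Each convergent coefficient versus the relevant comparison correlations:
TA (methods 1·2): 0.58 vs {0.19, 0.16, 0.12, 0.22, 0.15, 0.03} → pass.
TB (methods 1·2): 0.31 vs {0.16, 0.19, 0.18, 0.28, 0.08, 0.05} → pass.
TC (methods 1·2): 0.40 vs {0.22, 0.12, 0.28, 0.18, 0.35, 0.26} → pass.
TD (methods 1·2): 0.30 vs {0.03, 0.15, 0.05, 0.08, 0.26, 0.35} → fail.
1 of 4 fail.

1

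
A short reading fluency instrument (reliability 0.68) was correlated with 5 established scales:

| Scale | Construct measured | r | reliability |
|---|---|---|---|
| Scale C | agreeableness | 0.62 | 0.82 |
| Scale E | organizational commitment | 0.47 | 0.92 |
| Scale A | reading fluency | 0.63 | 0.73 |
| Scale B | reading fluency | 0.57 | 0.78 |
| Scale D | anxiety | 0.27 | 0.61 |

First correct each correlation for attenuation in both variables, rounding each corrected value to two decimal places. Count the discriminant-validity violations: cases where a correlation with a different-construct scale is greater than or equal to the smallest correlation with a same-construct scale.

1

Disattenuated r (r / √(r_scale · r_new)):
  Scale C (disc): 0.62 / √(0.82·0.68) = 0.83
  Scale E (disc): 0.47 / √(0.92·0.68) = 0.59
  Scale A (conv): 0.63 / √(0.73·0.68) = 0.89
  Scale B (conv): 0.57 / √(0.78·0.68) = 0.78
  Scale D (disc): 0.27 / √(0.61·0.68) = 0.42
Smallest convergent = 0.78. Discriminant values: 0.83, 0.59, 0.42; count ≥ 0.78 → 1.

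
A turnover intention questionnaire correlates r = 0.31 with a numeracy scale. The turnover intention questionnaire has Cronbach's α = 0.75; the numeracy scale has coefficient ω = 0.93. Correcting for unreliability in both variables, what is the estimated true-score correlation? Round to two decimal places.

0.37

r_true = r_obs / √(r_xx · r_yy) = 0.31 / √(0.75 × 0.93) = 0.31 / √0.6975 = 0.31 / 0.8352 ≈ 0.37.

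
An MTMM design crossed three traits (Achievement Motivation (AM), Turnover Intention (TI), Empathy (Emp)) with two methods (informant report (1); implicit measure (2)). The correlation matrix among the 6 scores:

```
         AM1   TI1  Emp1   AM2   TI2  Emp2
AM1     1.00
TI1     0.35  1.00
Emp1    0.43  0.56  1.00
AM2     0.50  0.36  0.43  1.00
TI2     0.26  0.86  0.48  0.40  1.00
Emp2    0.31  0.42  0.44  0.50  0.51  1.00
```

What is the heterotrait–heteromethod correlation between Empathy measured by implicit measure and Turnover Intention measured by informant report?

Different traits and methods: r(Emp2, TI1) = 0.42.

0.42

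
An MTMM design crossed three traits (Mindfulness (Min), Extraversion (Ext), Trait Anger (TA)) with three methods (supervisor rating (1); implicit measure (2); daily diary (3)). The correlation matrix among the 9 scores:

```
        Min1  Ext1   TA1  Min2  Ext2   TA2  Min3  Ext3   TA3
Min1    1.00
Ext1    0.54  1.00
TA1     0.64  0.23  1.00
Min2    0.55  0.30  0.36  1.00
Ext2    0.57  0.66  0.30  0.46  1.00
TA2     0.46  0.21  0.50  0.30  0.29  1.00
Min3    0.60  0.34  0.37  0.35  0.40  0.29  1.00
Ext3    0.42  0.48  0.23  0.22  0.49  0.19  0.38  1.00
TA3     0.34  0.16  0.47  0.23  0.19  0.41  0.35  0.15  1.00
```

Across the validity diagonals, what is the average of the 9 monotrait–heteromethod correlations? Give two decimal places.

0.50

Convergent values: 0.55, 0.60, 0.35, 0.66, 0.48, 0.49, 0.50, 0.47, 0.41; mean = 4.51/9 = 0.50.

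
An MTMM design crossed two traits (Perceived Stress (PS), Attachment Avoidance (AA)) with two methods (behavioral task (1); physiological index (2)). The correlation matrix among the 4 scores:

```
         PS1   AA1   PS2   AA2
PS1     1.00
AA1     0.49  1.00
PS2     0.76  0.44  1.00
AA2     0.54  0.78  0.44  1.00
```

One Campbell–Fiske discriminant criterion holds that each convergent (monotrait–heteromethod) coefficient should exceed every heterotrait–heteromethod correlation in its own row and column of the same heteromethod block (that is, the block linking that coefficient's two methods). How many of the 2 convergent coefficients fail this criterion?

0

Convergent coefficients and their comparison sets:
PS (methods 1·2): 0.76 vs {0.54, 0.44} → pass.
AA (methods 1·2): 0.78 vs {0.44, 0.54} → pass.
0 of 2 fail.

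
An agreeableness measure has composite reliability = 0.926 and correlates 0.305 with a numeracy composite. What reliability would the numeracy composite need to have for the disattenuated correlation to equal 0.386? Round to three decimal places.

r_true = r_obs / √(r_xx · r_yy) ⇒ 0.386 = 0.305 / √(0.926 · r_yy).
√(0.926 · r_yy) = 0.305 / 0.386 = 0.7902; 0.926 · r_yy = 0.6244; r_yy = 0.6244 / 0.926 ≈ 0.674.

0.674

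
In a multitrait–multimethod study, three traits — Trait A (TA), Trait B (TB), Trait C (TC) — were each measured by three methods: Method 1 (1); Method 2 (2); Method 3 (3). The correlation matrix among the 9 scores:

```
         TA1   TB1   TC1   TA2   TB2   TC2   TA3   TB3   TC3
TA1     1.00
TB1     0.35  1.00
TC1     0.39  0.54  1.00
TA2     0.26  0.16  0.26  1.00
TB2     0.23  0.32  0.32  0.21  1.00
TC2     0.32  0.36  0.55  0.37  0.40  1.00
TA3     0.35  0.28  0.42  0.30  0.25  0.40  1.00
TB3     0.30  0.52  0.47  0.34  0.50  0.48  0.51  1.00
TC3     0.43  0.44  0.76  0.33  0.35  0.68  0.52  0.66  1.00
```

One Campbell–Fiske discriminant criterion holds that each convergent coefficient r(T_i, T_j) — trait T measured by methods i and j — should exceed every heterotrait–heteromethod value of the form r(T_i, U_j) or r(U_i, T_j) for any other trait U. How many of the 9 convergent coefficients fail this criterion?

4

Checking each validity diagonal entry against its comparison values:
TA (methods 1·2): 0.26 vs {0.23, 0.16, 0.32, 0.26} → fail.
TA (methods 1·3): 0.35 vs {0.30, 0.28, 0.43, 0.42} → fail.
TA (methods 2·3): 0.30 vs {0.34, 0.25, 0.33, 0.40} → fail.
TB (methods 1·2): 0.32 vs {0.16, 0.23, 0.36, 0.32} → fail.
TB (methods 1·3): 0.52 vs {0.28, 0.30, 0.44, 0.47} → pass.
TB (methods 2·3): 0.50 vs {0.25, 0.34, 0.35, 0.48} → pass.
TC (methods 1·2): 0.55 vs {0.26, 0.32, 0.32, 0.36} → pass.
TC (methods 1·3): 0.76 vs {0.42, 0.43, 0.47, 0.44} → pass.
TC (methods 2·3): 0.68 vs {0.40, 0.33, 0.48, 0.35} → pass.
4 of 9 fail.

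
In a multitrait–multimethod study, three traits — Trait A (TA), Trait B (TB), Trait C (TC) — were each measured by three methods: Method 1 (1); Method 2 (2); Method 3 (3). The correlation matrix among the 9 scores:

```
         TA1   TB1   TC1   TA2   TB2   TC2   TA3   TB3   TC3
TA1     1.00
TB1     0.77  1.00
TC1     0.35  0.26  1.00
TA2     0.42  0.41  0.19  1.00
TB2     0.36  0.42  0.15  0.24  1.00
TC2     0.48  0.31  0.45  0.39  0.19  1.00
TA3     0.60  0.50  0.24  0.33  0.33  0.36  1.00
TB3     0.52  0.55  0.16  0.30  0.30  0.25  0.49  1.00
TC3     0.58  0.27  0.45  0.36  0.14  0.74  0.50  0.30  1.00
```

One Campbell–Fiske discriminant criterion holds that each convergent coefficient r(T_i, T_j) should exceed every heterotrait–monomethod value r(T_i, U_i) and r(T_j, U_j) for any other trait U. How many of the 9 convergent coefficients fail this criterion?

Convergent coefficients and their comparison sets:
TA (methods 1·2): 0.42 vs {0.77, 0.24, 0.35, 0.39} → fail.
TA (methods 1·3): 0.60 vs {0.77, 0.49, 0.35, 0.50} → fail.
TA (methods 2·3): 0.33 vs {0.24, 0.49, 0.39, 0.50} → fail.
TB (methods 1·2): 0.42 vs {0.77, 0.24, 0.26, 0.19} → fail.
TB (methods 1·3): 0.55 vs {0.77, 0.49, 0.26, 0.30} → fail.
TB (methods 2·3): 0.30 vs {0.24, 0.49, 0.19, 0.30} → fail.
TC (methods 1·2): 0.45 vs {0.35, 0.39, 0.26, 0.19} → pass.
TC (methods 1·3): 0.45 vs {0.35, 0.50, 0.26, 0.30} → fail.
TC (methods 2·3): 0.74 vs {0.39, 0.50, 0.19, 0.30} → pass.
7 of 9 fail.

7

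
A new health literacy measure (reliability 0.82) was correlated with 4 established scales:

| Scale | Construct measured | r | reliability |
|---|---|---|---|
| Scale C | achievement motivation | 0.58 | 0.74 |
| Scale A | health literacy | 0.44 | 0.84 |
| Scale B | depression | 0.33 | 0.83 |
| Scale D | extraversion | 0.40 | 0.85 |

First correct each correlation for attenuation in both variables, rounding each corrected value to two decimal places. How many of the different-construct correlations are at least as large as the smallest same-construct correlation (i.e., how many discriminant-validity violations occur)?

1

Disattenuated r (r / √(r_scale · r_new)):
  Scale C (disc): 0.58 / √(0.74·0.82) = 0.74
  Scale A (conv): 0.44 / √(0.84·0.82) = 0.53
  Scale B (disc): 0.33 / √(0.83·0.82) = 0.40
  Scale D (disc): 0.40 / √(0.85·0.82) = 0.48
Smallest convergent = 0.53. Discriminant values: 0.74, 0.40, 0.48; count ≥ 0.53 → 1.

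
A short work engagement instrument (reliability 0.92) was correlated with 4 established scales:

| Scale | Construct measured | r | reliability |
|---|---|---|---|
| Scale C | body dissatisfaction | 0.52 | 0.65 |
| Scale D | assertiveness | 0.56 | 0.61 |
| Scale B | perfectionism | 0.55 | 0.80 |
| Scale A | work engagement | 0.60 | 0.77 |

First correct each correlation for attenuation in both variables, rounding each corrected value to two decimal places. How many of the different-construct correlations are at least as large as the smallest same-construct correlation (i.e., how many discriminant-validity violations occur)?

1

Disattenuated r (r / √(r_scale · r_new)):
  Scale C (disc): 0.52 / √(0.65·0.92) = 0.67
  Scale D (disc): 0.56 / √(0.61·0.92) = 0.75
  Scale B (disc): 0.55 / √(0.80·0.92) = 0.64
  Scale A (conv): 0.60 / √(0.77·0.92) = 0.71
Smallest convergent = 0.71. Discriminant values: 0.67, 0.75, 0.64; count ≥ 0.71 → 1.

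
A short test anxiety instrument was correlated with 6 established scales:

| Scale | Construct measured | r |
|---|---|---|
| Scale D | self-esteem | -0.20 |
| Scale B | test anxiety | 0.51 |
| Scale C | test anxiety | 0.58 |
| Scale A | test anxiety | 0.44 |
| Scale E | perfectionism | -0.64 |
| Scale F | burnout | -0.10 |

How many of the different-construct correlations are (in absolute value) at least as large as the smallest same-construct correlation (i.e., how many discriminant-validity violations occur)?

Convergent (same construct = test anxiety): Scale B, Scale C, Scale A.
Smallest convergent = 0.44. Discriminant |r|: 0.20, 0.64, 0.10; count ≥ 0.44 → 1.

1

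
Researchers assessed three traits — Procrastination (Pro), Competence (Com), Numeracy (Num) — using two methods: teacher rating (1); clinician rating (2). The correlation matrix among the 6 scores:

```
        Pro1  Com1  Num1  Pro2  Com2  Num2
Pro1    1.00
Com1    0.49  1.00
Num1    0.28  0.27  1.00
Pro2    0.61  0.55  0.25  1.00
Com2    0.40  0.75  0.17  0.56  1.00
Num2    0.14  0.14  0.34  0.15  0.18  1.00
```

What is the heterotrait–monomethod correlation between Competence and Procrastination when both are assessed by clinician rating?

0.56

Different traits, same method: r(Com2, Pro2) = 0.56.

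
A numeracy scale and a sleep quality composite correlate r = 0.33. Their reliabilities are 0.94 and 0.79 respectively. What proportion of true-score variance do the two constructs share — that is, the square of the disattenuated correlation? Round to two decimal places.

0.15

Disattenuated r = 0.33 / √(0.94 × 0.79) = 0.33 / 0.8617 = 0.3830.
Shared true-score variance = 0.3830² = 0.1467 ≈ 0.15.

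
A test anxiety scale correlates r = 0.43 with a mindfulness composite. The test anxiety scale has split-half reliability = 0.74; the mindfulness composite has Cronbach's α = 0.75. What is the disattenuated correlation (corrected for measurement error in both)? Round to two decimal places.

r_true = r_obs / √(r_xx · r_yy) = 0.43 / √(0.74 × 0.75) = 0.43 / √0.5550 = 0.43 / 0.7450 ≈ 0.58.

0.58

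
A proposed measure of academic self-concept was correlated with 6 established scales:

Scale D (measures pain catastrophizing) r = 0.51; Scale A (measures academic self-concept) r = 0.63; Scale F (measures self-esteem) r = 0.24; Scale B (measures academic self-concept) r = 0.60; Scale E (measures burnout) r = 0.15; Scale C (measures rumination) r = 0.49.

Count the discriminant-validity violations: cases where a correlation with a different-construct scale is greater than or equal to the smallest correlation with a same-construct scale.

Convergent (same construct = academic self-concept): Scale A, Scale B.
Smallest convergent = 0.60. Discriminant values: 0.51, 0.24, 0.15, 0.49; count ≥ 0.60 → 0.

0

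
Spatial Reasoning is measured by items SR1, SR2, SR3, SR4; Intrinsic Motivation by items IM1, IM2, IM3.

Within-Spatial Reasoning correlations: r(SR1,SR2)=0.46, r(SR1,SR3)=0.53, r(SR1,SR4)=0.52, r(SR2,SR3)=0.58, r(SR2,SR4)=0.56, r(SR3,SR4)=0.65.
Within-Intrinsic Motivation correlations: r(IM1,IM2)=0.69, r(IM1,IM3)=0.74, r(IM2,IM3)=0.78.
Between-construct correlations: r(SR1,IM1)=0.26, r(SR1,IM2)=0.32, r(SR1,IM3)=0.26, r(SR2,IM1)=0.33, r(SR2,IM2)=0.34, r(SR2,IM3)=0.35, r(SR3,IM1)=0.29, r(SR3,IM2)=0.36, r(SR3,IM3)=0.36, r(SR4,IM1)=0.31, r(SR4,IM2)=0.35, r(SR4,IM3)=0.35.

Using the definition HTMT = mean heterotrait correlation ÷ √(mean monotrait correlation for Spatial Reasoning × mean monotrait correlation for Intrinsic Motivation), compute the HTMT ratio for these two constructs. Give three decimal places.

Mean heterotrait r = 3.88/12 = 0.3233.
Mean within-SR = 3.30/6 = 0.5500; mean within-IM = 2.21/3 = 0.7367.
Geometric mean = √(0.5500 × 0.7367) = 0.6365.
HTMT = 0.3233 / 0.6365 = 0.508.

0.508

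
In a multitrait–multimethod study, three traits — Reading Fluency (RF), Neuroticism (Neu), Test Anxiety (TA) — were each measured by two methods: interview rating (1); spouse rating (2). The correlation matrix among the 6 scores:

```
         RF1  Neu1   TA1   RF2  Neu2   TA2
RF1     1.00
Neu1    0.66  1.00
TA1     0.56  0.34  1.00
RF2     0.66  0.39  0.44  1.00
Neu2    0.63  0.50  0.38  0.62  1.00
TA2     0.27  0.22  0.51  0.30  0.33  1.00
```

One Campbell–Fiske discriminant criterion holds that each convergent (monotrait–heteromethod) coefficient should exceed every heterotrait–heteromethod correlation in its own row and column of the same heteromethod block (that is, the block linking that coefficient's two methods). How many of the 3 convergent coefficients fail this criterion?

1

Each convergent coefficient versus the relevant comparison correlations:
RF (methods 1·2): 0.66 vs {0.63, 0.39, 0.27, 0.44} → pass.
Neu (methods 1·2): 0.50 vs {0.39, 0.63, 0.22, 0.38} → fail.
TA (methods 1·2): 0.51 vs {0.44, 0.27, 0.38, 0.22} → pass.
1 of 3 fail.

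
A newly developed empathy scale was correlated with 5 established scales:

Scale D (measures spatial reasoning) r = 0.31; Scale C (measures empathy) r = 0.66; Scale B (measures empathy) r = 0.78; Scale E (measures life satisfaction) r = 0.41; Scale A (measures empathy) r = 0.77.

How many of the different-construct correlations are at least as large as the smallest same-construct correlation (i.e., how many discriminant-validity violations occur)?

0

Convergent (same construct = empathy): Scale C, Scale B, Scale A.
Smallest convergent = 0.66. Discriminant values: 0.31, 0.41; count ≥ 0.66 → 0.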